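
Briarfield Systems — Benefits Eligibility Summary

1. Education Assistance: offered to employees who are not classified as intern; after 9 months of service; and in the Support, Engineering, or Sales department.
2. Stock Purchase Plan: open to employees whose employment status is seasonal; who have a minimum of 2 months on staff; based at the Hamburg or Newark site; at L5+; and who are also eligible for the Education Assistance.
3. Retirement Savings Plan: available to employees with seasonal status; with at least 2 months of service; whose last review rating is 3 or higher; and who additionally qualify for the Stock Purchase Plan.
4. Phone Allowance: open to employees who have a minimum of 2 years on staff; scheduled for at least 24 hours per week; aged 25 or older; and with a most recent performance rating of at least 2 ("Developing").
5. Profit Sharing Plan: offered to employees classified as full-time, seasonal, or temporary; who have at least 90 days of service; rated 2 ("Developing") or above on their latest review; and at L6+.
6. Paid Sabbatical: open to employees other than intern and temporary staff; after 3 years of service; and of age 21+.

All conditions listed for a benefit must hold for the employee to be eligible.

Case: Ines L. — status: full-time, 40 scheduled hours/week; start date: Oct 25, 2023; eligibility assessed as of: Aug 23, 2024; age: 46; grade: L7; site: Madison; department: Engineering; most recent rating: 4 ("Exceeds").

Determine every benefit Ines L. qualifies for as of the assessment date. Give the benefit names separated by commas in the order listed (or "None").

Education Assistance, Profit Sharing Plan

Service from Oct 25, 2023 to Aug 23, 2024: 303 days.
Education Assistance — status full-time ✓ (not excluded); service 303 days ≥ 9 months (≈270 days) ✓; dept Engineering ✓ → eligible.
Stock Purchase Plan — status full-time ✗ (requires seasonal) → not eligible.
Retirement Savings Plan — status full-time ✗ (requires seasonal) → not eligible.
Phone Allowance — service 303 days < 2 years (≈730 days) ✗ → not eligible.
Profit Sharing Plan — status full-time ✓; service 303 days ≥ 90 days ✓; rating 4 ≥ 2 ✓; grade L7 ≥ L6 ✓ → eligible.
Paid Sabbatical — status full-time ✓ (not excluded); service 303 days < 3 years (≈1095 days) ✗ → not eligible.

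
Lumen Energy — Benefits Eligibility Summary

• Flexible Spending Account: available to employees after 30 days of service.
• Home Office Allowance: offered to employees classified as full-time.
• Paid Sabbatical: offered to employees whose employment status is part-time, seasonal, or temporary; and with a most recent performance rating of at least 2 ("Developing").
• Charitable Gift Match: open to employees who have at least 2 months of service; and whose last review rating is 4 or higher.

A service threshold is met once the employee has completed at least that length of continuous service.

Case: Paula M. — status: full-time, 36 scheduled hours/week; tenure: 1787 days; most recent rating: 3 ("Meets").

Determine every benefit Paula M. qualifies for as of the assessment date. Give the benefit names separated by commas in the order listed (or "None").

Flexible Spending Account, Home Office Allowance

Flexible Spending Account — service 1787 days ≥ 30 days ✓ → eligible.
Home Office Allowance — status full-time ✓ → eligible.
Paid Sabbatical — status full-time ✗ (requires part-time, seasonal, or temporary) → not eligible.
Charitable Gift Match — service 1787 days ≥ 2 months (≈60 days) ✓; rating 3 < 4 ✗ → not eligible.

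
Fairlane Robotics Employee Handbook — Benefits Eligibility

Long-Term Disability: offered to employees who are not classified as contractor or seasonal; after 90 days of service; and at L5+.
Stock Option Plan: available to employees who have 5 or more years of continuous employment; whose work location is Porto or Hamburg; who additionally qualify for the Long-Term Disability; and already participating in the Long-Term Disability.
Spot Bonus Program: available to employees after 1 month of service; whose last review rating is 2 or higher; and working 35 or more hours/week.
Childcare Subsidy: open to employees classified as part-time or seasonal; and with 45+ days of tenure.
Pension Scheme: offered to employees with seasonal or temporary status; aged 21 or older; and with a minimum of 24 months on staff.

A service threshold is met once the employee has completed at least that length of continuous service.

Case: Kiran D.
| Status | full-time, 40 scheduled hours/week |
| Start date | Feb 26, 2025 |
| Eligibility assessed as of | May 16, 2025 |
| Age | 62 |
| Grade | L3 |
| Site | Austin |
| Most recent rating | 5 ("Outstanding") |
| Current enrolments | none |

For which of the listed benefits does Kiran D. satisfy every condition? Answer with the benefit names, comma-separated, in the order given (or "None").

Service from Feb 26, 2025 to May 16, 2025: 79 days.
Long-Term Disability — status full-time ✓ (not excluded); service 79 days < 90 days ✗ → not eligible.
Stock Option Plan — service 79 days < 5 years (≈1825 days) ✗ → not eligible.
Spot Bonus Program — service 79 days ≥ 1 month (≈30 days) ✓; rating 5 ≥ 2 ✓; 40 hrs/wk ≥ 35 ✓ → eligible.
Childcare Subsidy — status full-time ✗ (requires part-time or seasonal) → not eligible.
Pension Scheme — status full-time ✗ (requires seasonal or temporary) → not eligible.

Spot Bonus Program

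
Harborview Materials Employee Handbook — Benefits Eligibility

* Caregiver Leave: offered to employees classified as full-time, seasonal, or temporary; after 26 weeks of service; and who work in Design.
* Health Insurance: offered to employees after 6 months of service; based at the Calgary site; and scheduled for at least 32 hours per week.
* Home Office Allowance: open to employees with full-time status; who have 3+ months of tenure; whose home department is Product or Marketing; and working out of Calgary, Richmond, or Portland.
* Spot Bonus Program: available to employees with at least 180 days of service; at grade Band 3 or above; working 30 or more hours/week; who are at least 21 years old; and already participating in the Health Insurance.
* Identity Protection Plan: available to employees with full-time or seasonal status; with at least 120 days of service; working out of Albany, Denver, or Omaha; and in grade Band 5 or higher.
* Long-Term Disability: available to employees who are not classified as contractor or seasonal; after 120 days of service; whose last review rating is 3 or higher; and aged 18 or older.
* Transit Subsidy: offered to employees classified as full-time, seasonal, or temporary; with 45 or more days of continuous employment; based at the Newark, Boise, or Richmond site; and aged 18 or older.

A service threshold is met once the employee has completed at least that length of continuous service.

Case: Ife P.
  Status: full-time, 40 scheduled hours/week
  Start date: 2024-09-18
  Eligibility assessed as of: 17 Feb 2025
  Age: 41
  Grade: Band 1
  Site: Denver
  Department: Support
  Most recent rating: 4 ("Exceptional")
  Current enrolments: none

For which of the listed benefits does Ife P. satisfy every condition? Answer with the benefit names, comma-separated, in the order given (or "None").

Service from 2024-09-18 to 17 Feb 2025: 152 days.
Caregiver Leave — status full-time ✓; service 152 days < 26 weeks (≈182 days) ✗ → not eligible.
Health Insurance — service 152 days < 6 months (≈180 days) ✗ → not eligible.
Home Office Allowance — status full-time ✓; service 152 days ≥ 3 months (≈90 days) ✓; dept Support ✗ → not eligible.
Spot Bonus Program — service 152 days < 180 days ✗ → not eligible.
Identity Protection Plan — status full-time ✓; service 152 days ≥ 120 days ✓; site Denver ✓; grade Band 1 < Band 5 ✗ → not eligible.
Long-Term Disability — status full-time ✓ (not excluded); service 152 days ≥ 120 days ✓; rating 4 ≥ 3 ✓; age 41 ≥ 18 ✓ → eligible.
Transit Subsidy — status full-time ✓; service 152 days ≥ 45 days ✓; site Denver ✗ (not Newark, Boise, or Richmond) → not eligible.

Long-Term Disability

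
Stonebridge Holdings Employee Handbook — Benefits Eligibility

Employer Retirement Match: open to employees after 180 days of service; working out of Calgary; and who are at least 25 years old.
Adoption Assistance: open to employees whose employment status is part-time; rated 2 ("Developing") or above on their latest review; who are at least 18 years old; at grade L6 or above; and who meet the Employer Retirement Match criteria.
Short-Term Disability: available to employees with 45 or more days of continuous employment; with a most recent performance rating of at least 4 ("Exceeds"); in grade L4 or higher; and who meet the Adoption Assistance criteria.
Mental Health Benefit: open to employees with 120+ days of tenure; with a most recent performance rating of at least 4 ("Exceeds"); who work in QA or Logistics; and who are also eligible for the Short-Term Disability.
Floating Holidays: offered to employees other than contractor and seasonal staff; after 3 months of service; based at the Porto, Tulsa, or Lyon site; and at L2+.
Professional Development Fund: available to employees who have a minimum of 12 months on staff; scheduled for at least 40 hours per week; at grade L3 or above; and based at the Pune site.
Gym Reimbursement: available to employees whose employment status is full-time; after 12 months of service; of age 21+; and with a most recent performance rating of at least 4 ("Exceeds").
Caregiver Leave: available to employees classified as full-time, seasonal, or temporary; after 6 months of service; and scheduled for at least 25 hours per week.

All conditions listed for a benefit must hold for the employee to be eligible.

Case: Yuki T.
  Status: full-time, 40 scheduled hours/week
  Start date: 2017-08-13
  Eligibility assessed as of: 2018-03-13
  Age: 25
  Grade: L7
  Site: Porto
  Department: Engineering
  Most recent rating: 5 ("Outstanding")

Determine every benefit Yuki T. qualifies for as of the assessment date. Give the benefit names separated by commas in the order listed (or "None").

Floating Holidays, Caregiver Leave

Service from 2017-08-13 to 2018-03-13: 212 days.
Employer Retirement Match — service 212 days ≥ 180 days ✓; site Porto ✗ (not Calgary) → not eligible.
Adoption Assistance — status full-time ✗ (requires part-time) → not eligible.
Short-Term Disability — service 212 days ≥ 45 days ✓; rating 5 ≥ 4 ✓; grade L7 ≥ L4 ✓; not eligible for Adoption Assistance ✗ → not eligible.
Mental Health Benefit — service 212 days ≥ 120 days ✓; rating 5 ≥ 4 ✓; dept Engineering ✗ → not eligible.
Floating Holidays — status full-time ✓ (not excluded); service 212 days ≥ 3 months (≈90 days) ✓; site Porto ✓; grade L7 ≥ L2 ✓ → eligible.
Professional Development Fund — service 212 days < 12 months (≈360 days) ✗ → not eligible.
Gym Reimbursement — status full-time ✓; service 212 days < 12 months (≈360 days) ✗ → not eligible.
Caregiver Leave — status full-time ✓; service 212 days ≥ 6 months (≈180 days) ✓; 40 hrs/wk ≥ 25 ✓ → eligible.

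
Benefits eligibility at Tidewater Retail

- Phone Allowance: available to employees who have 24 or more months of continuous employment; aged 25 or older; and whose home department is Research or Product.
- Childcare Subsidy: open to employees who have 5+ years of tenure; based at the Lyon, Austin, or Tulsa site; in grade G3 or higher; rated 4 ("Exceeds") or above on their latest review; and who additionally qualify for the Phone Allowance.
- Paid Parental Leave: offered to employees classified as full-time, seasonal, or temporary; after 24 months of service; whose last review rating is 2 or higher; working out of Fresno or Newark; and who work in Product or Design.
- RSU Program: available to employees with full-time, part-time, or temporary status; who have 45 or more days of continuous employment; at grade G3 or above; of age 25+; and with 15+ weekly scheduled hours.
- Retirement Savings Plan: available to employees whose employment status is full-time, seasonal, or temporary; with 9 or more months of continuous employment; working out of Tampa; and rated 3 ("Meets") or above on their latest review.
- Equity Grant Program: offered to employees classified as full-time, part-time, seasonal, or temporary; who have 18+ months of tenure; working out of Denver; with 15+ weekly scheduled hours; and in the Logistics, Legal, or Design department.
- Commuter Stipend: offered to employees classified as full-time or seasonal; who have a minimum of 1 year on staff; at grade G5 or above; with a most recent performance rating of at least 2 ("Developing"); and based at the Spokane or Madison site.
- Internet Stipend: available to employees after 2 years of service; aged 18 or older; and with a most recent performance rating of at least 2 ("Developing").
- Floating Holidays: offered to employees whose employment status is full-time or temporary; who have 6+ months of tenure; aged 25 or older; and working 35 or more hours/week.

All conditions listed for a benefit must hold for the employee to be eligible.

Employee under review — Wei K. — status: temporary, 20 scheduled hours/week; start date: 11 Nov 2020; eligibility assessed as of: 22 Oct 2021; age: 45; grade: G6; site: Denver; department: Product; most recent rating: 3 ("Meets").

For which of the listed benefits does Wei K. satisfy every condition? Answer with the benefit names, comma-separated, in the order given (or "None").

RSU Program

Service from 11 Nov 2020 to 22 Oct 2021: 345 days.
Phone Allowance — service 345 days < 24 months (≈720 days) ✗ → not eligible.
Childcare Subsidy — service 345 days < 5 years (≈1825 days) ✗ → not eligible.
Paid Parental Leave — status temporary ✓; service 345 days < 24 months (≈720 days) ✗ → not eligible.
RSU Program — status temporary ✓; service 345 days ≥ 45 days ✓; grade G6 ≥ G3 ✓; age 45 ≥ 25 ✓; 20 hrs/wk ≥ 15 ✓ → eligible.
Retirement Savings Plan — status temporary ✓; service 345 days ≥ 9 months (≈270 days) ✓; site Denver ✗ (not Tampa) → not eligible.
Equity Grant Program — status temporary ✓; service 345 days < 18 months (≈540 days) ✗ → not eligible.
Commuter Stipend — status temporary ✗ (requires full-time or seasonal) → not eligible.
Internet Stipend — service 345 days < 2 years (≈730 days) ✗ → not eligible.
Floating Holidays — status temporary ✓; service 345 days ≥ 6 months (≈180 days) ✓; age 45 ≥ 25 ✓; 20 hrs/wk < 35 ✗ → not eligible.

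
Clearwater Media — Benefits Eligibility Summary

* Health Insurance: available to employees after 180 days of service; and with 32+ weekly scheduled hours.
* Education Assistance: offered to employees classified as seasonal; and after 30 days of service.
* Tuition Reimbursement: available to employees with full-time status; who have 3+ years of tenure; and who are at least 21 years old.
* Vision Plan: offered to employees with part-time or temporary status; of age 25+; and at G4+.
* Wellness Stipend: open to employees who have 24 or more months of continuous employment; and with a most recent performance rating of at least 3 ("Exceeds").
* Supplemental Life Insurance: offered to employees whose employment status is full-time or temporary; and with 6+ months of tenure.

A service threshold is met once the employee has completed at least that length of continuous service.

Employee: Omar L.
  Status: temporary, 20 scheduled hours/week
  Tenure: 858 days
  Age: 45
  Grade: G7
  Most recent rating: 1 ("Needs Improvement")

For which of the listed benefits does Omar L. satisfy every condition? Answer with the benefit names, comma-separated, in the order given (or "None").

Vision Plan, Supplemental Life Insurance

Health Insurance — service 858 days ≥ 180 days ✓; 20 hrs/wk < 32 ✗ → not eligible.
Education Assistance — status temporary ✗ (requires seasonal) → not eligible.
Tuition Reimbursement — status temporary ✗ (requires full-time) → not eligible.
Vision Plan — status temporary ✓; age 45 ≥ 25 ✓; grade G7 ≥ G4 ✓ → eligible.
Wellness Stipend — service 858 days ≥ 24 months (≈720 days) ✓; rating 1 < 3 ✗ → not eligible.
Supplemental Life Insurance — status temporary ✓; service 858 days ≥ 6 months (≈180 days) ✓ → eligible.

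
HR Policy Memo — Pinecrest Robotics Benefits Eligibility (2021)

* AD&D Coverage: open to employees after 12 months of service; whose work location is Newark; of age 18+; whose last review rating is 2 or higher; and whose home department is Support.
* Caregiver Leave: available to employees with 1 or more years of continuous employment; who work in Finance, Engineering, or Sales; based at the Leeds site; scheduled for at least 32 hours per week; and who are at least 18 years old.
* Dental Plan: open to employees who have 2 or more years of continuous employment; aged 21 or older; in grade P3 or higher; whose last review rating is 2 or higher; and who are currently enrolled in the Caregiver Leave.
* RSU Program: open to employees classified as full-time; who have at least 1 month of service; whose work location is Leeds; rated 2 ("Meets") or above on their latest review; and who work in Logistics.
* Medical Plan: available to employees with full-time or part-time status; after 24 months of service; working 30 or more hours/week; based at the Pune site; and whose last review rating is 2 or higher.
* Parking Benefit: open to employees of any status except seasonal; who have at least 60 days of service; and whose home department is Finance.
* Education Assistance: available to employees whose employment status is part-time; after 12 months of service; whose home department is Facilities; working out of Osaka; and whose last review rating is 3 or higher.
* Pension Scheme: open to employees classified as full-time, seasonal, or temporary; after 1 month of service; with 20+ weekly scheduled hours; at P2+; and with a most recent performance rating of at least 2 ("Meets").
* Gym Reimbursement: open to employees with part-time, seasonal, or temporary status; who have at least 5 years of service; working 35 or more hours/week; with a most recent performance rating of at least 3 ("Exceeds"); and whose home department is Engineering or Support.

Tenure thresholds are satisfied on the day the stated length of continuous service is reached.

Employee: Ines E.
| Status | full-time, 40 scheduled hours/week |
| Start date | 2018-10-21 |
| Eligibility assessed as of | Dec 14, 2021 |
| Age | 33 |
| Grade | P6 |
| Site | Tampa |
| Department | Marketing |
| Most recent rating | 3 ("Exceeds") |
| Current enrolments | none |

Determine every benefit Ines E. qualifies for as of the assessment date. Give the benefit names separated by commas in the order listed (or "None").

Pension Scheme

Service from 2018-10-21 to Dec 14, 2021: 1150 days.
AD&D Coverage — service 1150 days ≥ 12 months (≈360 days) ✓; site Tampa ✗ (not Newark) → not eligible.
Caregiver Leave — service 1150 days ≥ 1 year (≈365 days) ✓; dept Marketing ✗ → not eligible.
Dental Plan — service 1150 days ≥ 2 years (≈730 days) ✓; age 33 ≥ 21 ✓; grade P6 ≥ P3 ✓; rating 3 ≥ 2 ✓; not enrolled in Caregiver Leave ✗ → not eligible.
RSU Program — status full-time ✓; service 1150 days ≥ 1 month (≈30 days) ✓; site Tampa ✗ (not Leeds) → not eligible.
Medical Plan — status full-time ✓; service 1150 days ≥ 24 months (≈720 days) ✓; 40 hrs/wk ≥ 30 ✓; site Tampa ✗ (not Pune) → not eligible.
Parking Benefit — status full-time ✓ (not excluded); service 1150 days ≥ 60 days ✓; dept Marketing ✗ → not eligible.
Education Assistance — status full-time ✗ (requires part-time) → not eligible.
Pension Scheme — status full-time ✓; service 1150 days ≥ 1 month (≈30 days) ✓; 40 hrs/wk ≥ 20 ✓; grade P6 ≥ P2 ✓; rating 3 ≥ 2 ✓ → eligible.
Gym Reimbursement — status full-time ✗ (requires part-time, seasonal, or temporary) → not eligible.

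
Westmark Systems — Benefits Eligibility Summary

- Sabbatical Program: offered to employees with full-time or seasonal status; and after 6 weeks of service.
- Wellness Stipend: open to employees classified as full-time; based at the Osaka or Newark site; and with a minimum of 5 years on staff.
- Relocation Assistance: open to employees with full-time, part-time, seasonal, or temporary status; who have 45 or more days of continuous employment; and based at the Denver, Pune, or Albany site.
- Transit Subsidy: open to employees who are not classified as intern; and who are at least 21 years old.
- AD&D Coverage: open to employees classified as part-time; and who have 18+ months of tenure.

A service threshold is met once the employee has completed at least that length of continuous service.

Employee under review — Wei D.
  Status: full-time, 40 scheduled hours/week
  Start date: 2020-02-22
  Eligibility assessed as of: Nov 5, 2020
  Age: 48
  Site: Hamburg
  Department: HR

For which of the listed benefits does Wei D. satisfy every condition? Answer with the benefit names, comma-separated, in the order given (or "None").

Sabbatical Program, Transit Subsidy

Service from 2020-02-22 to Nov 5, 2020: 257 days.
Sabbatical Program — status full-time ✓; service 257 days ≥ 6 weeks (≈42 days) ✓ → eligible.
Wellness Stipend — status full-time ✓; site Hamburg ✗ (not Osaka or Newark) → not eligible.
Relocation Assistance — status full-time ✓; service 257 days ≥ 45 days ✓; site Hamburg ✗ (not Denver, Pune, or Albany) → not eligible.
Transit Subsidy — status full-time ✓ (not excluded); age 48 ≥ 21 ✓ → eligible.
AD&D Coverage — status full-time ✗ (requires part-time) → not eligible.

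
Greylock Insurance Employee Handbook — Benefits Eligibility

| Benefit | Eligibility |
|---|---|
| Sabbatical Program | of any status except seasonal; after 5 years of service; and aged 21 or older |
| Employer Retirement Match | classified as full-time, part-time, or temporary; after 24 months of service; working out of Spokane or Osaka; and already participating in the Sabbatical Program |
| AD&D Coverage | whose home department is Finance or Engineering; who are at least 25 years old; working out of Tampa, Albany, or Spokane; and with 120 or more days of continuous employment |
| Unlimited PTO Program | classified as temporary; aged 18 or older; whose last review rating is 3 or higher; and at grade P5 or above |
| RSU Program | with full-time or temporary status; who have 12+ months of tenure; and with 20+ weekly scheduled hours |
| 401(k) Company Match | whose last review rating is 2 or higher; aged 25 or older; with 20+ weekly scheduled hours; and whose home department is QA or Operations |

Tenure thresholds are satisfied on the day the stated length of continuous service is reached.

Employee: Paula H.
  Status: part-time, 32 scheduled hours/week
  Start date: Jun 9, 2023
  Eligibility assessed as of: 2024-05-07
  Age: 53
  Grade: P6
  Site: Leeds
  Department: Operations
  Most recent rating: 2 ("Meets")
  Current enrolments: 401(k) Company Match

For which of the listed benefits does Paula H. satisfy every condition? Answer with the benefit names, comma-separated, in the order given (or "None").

Service from Jun 9, 2023 to 2024-05-07: 333 days.
Sabbatical Program — status part-time ✓ (not excluded); service 333 days < 5 years (≈1825 days) ✗ → not eligible.
Employer Retirement Match — status part-time ✓; service 333 days < 24 months (≈720 days) ✗ → not eligible.
AD&D Coverage — dept Operations ✗ → not eligible.
Unlimited PTO Program — status part-time ✗ (requires temporary) → not eligible.
RSU Program — status part-time ✗ (requires full-time or temporary) → not eligible.
401(k) Company Match — rating 2 ≥ 2 ✓; age 53 ≥ 25 ✓; 32 hrs/wk ≥ 20 ✓; dept Operations ✓ → eligible.

401(k) Company Match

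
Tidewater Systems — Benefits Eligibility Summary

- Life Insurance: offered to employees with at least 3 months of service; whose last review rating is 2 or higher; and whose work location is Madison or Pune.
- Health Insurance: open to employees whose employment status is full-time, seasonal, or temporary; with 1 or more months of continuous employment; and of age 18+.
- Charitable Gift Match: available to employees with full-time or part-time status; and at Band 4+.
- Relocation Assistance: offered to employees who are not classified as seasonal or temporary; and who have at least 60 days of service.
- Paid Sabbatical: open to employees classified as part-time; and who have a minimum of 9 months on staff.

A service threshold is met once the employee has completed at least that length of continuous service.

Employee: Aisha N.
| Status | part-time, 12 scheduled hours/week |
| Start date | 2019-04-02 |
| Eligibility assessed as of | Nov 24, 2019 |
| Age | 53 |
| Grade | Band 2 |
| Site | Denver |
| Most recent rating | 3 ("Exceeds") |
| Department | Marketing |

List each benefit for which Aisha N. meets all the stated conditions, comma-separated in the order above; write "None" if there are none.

Service from 2019-04-02 to Nov 24, 2019: 236 days.
Life Insurance — service 236 days ≥ 3 months (≈90 days) ✓; rating 3 ≥ 2 ✓; site Denver ✗ (not Madison or Pune) → not eligible.
Health Insurance — status part-time ✗ (requires full-time, seasonal, or temporary) → not eligible.
Charitable Gift Match — status part-time ✓; grade Band 2 < Band 4 ✗ → not eligible.
Relocation Assistance — status part-time ✓ (not excluded); service 236 days ≥ 60 days ✓ → eligible.
Paid Sabbatical — status part-time ✓; service 236 days < 9 months (≈270 days) ✗ → not eligible.

Relocation Assistance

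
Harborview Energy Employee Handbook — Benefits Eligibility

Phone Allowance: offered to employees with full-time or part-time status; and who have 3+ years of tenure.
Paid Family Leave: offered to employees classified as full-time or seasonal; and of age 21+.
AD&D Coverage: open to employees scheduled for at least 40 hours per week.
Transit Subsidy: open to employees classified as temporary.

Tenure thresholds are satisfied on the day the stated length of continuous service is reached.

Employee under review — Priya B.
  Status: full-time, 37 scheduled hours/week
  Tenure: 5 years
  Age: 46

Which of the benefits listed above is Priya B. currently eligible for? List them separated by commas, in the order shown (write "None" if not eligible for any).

Phone Allowance — status full-time ✓; service 5 years ≥ 3 years ✓ → eligible.
Paid Family Leave — status full-time ✓; age 46 ≥ 21 ✓ → eligible.
AD&D Coverage — 37 hrs/wk < 40 ✗ → not eligible.
Transit Subsidy — status full-time ✗ (requires temporary) → not eligible.

Phone Allowance, Paid Family Leave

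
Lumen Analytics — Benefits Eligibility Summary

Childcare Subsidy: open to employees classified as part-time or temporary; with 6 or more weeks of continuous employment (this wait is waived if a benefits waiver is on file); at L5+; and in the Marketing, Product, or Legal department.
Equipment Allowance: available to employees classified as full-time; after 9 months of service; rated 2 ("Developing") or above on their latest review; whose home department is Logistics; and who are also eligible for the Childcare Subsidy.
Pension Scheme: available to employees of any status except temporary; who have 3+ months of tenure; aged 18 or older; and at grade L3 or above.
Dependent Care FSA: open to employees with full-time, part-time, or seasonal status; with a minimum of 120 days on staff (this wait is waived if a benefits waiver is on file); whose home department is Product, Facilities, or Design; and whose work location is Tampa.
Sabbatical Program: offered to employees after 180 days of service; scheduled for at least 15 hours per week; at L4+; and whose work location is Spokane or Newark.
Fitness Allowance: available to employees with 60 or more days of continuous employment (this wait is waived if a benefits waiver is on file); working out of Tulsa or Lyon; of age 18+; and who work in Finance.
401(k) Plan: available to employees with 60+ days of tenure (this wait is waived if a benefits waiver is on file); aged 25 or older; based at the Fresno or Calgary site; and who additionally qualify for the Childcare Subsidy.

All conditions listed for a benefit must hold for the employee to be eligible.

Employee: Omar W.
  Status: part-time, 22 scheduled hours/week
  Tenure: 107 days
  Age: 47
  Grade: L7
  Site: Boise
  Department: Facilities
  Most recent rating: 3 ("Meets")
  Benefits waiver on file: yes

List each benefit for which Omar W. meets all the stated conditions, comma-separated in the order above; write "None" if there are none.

Pension Scheme

Childcare Subsidy — status part-time ✓; benefits waiver on file ✓; grade L7 ≥ L5 ✓; dept Facilities ✗ → not eligible.
Equipment Allowance — status part-time ✗ (requires full-time) → not eligible.
Pension Scheme — status part-time ✓ (not excluded); service 107 days ≥ 3 months (≈90 days) ✓; age 47 ≥ 18 ✓; grade L7 ≥ L3 ✓ → eligible.
Dependent Care FSA — status part-time ✓; benefits waiver on file ✓; dept Facilities ✓; site Boise ✗ (not Tampa) → not eligible.
Sabbatical Program — service 107 days < 180 days ✗ → not eligible.
Fitness Allowance — benefits waiver on file ✓; site Boise ✗ (not Tulsa or Lyon) → not eligible.
401(k) Plan — benefits waiver on file ✓; age 47 ≥ 25 ✓; site Boise ✗ (not Fresno or Calgary) → not eligible.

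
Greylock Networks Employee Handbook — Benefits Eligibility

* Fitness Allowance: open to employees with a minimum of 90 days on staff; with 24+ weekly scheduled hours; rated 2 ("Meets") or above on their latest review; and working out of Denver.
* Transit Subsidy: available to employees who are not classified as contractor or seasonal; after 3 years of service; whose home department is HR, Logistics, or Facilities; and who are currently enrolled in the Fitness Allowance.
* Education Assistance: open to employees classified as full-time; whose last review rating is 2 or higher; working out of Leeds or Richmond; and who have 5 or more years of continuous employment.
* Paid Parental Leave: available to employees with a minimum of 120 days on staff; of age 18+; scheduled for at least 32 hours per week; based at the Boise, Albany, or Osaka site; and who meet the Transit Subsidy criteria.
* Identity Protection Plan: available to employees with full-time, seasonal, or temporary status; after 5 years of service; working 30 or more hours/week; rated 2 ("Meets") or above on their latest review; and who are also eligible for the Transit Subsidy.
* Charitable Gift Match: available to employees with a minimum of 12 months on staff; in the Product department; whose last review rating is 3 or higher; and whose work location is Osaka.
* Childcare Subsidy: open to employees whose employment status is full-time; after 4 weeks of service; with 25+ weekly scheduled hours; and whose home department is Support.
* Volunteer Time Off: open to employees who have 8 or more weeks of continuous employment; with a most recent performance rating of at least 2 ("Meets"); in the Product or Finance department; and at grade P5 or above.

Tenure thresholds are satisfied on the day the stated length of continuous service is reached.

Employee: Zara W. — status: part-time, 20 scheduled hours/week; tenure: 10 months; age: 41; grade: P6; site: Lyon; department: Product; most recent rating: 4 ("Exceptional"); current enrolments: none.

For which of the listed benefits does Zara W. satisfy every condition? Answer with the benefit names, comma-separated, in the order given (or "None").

Fitness Allowance — service 10 months ≥ 90 days ✓; 20 hrs/wk < 24 ✗ → not eligible.
Transit Subsidy — status part-time ✓ (not excluded); service 10 months < 3 years (≈1095 days) ✗ → not eligible.
Education Assistance — status part-time ✗ (requires full-time) → not eligible.
Paid Parental Leave — service 10 months ≥ 120 days ✓; age 41 ≥ 18 ✓; 20 hrs/wk < 32 ✗ → not eligible.
Identity Protection Plan — status part-time ✗ (requires full-time, seasonal, or temporary) → not eligible.
Charitable Gift Match — service 10 months < 12 months ✗ → not eligible.
Childcare Subsidy — status part-time ✗ (requires full-time) → not eligible.
Volunteer Time Off — service 10 months ≥ 8 weeks (≈56 days) ✓; rating 4 ≥ 2 ✓; dept Product ✓; grade P6 ≥ P5 ✓ → eligible.

Volunteer Time Off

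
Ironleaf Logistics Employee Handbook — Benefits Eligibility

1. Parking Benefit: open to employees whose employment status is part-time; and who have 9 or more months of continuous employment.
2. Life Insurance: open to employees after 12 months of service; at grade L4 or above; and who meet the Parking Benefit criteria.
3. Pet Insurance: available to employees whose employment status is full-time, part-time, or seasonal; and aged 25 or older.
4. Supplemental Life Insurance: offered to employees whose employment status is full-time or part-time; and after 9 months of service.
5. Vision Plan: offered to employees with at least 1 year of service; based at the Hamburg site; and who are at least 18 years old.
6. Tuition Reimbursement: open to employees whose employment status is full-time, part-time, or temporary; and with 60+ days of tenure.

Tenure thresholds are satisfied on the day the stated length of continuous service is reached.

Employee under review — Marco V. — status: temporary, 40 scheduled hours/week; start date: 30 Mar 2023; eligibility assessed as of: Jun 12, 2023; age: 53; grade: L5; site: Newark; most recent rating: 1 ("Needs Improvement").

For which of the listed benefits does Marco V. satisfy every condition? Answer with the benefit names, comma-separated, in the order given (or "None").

Service from 30 Mar 2023 to Jun 12, 2023: 74 days.
Parking Benefit — status temporary ✗ (requires part-time) → not eligible.
Life Insurance — service 74 days < 12 months (≈360 days) ✗ → not eligible.
Pet Insurance — status temporary ✗ (requires full-time, part-time, or seasonal) → not eligible.
Supplemental Life Insurance — status temporary ✗ (requires full-time or part-time) → not eligible.
Vision Plan — service 74 days < 1 year (≈365 days) ✗ → not eligible.
Tuition Reimbursement — status temporary ✓; service 74 days ≥ 60 days ✓ → eligible.

Tuition Reimbursement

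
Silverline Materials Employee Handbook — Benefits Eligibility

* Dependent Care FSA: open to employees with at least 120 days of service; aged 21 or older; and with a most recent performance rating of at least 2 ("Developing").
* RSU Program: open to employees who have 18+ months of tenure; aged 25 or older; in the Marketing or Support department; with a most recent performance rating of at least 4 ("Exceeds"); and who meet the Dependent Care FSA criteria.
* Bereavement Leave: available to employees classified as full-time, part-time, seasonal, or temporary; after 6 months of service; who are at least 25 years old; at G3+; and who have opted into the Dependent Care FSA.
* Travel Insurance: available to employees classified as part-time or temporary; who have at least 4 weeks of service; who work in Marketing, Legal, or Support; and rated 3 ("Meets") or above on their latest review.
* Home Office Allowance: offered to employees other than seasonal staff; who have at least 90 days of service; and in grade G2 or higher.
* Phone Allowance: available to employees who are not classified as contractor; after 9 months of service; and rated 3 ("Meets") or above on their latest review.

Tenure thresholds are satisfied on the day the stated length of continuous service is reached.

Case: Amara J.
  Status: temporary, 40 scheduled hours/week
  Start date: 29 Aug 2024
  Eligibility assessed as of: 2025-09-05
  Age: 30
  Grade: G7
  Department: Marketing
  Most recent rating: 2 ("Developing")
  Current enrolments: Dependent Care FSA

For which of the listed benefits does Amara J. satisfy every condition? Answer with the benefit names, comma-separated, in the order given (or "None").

Dependent Care FSA, Bereavement Leave, Home Office Allowance

Service from 29 Aug 2024 to 2025-09-05: 372 days.
Dependent Care FSA — service 372 days ≥ 120 days ✓; age 30 ≥ 21 ✓; rating 2 ≥ 2 ✓ → eligible.
RSU Program — service 372 days < 18 months (≈540 days) ✗ → not eligible.
Bereavement Leave — status temporary ✓; service 372 days ≥ 6 months (≈180 days) ✓; age 30 ≥ 25 ✓; grade G7 ≥ G3 ✓; enrolled in Dependent Care FSA ✓ → eligible.
Travel Insurance — status temporary ✓; service 372 days ≥ 4 weeks (≈28 days) ✓; dept Marketing ✓; rating 2 < 3 ✗ → not eligible.
Home Office Allowance — status temporary ✓ (not excluded); service 372 days ≥ 90 days ✓; grade G7 ≥ G2 ✓ → eligible.
Phone Allowance — status temporary ✓ (not excluded); service 372 days ≥ 9 months (≈270 days) ✓; rating 2 < 3 ✗ → not eligible.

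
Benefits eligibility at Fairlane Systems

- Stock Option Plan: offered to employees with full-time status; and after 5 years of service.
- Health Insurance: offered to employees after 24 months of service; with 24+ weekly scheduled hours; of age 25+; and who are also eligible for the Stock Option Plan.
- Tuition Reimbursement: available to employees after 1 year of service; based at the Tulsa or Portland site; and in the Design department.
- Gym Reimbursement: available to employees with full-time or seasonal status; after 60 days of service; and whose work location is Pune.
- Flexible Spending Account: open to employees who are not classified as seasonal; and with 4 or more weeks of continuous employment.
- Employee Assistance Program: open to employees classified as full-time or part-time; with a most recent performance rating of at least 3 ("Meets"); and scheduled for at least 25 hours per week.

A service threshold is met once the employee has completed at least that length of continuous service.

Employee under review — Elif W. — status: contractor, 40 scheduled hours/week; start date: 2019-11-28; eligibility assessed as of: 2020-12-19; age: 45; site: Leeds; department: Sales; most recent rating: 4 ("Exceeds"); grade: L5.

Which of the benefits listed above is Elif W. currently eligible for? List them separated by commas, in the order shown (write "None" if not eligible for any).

Flexible Spending Account

Service from 2019-11-28 to 2020-12-19: 387 days.
Stock Option Plan — status contractor ✗ (requires full-time) → not eligible.
Health Insurance — service 387 days < 24 months (≈720 days) ✗ → not eligible.
Tuition Reimbursement — service 387 days ≥ 1 year (≈365 days) ✓; site Leeds ✗ (not Tulsa or Portland) → not eligible.
Gym Reimbursement — status contractor ✗ (requires full-time or seasonal) → not eligible.
Flexible Spending Account — status contractor ✓ (not excluded); service 387 days ≥ 4 weeks (≈28 days) ✓ → eligible.
Employee Assistance Program — status contractor ✗ (requires full-time or part-time) → not eligible.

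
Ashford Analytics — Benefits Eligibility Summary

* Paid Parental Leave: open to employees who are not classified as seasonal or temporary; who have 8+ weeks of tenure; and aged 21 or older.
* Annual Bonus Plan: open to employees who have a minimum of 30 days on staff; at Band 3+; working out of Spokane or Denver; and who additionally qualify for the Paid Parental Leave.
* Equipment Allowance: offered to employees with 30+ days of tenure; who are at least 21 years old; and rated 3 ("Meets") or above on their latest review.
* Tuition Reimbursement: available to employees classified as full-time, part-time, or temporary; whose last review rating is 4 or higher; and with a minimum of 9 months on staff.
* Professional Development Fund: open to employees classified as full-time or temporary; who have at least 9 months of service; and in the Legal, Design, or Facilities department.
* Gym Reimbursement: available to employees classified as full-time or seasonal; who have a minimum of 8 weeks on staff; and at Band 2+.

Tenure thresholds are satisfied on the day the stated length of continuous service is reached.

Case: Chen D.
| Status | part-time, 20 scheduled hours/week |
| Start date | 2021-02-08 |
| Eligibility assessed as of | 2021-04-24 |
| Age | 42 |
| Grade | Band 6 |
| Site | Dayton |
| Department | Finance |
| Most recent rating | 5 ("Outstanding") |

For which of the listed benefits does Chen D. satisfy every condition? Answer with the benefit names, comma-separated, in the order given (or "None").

Service from 2021-02-08 to 2021-04-24: 75 days.
Paid Parental Leave — status part-time ✓ (not excluded); service 75 days ≥ 8 weeks (≈56 days) ✓; age 42 ≥ 21 ✓ → eligible.
Annual Bonus Plan — service 75 days ≥ 30 days ✓; grade Band 6 ≥ Band 3 ✓; site Dayton ✗ (not Spokane or Denver) → not eligible.
Equipment Allowance — service 75 days ≥ 30 days ✓; age 42 ≥ 21 ✓; rating 5 ≥ 3 ✓ → eligible.
Tuition Reimbursement — status part-time ✓; rating 5 ≥ 4 ✓; service 75 days < 9 months (≈270 days) ✗ → not eligible.
Professional Development Fund — status part-time ✗ (requires full-time or temporary) → not eligible.
Gym Reimbursement — status part-time ✗ (requires full-time or seasonal) → not eligible.

Paid Parental Leave, Equipment Allowance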